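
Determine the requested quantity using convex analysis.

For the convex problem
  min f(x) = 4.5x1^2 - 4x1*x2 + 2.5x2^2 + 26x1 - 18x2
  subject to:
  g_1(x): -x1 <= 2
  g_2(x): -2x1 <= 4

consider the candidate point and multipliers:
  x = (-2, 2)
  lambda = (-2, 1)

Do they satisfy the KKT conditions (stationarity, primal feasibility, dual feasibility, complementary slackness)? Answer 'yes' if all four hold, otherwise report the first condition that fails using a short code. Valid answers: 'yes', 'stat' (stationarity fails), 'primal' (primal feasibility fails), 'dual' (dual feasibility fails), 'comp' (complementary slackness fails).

Gradient of f: grad f(x) = Q x + c = (0, 0)
Constraint values g_i(x) = a_i^T x - b_i:
  g_1((-2, 2)) = 0
  g_2((-2, 2)) = 0
Stationarity residual: grad f(x) + sum_i lambda_i a_i = (0, 0)
  -> stationarity OK
Primal feasibility (all g_i <= 0): OK
Dual feasibility (all lambda_i >= 0): FAILS
Complementary slackness (lambda_i * g_i(x) = 0 for all i): OK

Verdict: the first failing condition is dual_feasibility -> dual.

dual


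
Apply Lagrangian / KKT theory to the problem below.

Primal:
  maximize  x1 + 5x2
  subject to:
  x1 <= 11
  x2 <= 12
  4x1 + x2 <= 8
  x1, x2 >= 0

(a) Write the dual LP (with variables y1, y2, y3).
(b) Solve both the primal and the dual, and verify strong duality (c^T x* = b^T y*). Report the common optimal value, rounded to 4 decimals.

The standard primal-dual pair for 'max c^T x s.t. A x <= b, x >= 0' is:
  Dual:  min b^T y  s.t.  A^T y >= c,  y >= 0.

So the dual LP is:
  minimize  11y1 + 12y2 + 8y3
  subject to:
    y1 + 4y3 >= 1
    y2 + y3 >= 5
    y1, y2, y3 >= 0

Solving the primal: x* = (0, 8).
  primal value c^T x* = 40.
Solving the dual: y* = (0, 0, 5).
  dual value b^T y* = 40.
Strong duality: c^T x* = b^T y*. Confirmed.

40


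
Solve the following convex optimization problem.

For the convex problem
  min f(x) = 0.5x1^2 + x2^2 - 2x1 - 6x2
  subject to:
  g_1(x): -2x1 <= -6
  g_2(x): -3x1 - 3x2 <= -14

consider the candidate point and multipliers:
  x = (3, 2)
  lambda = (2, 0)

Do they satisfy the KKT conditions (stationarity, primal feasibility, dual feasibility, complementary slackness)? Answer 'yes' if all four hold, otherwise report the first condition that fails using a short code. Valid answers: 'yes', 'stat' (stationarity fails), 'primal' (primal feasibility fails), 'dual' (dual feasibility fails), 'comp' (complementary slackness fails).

Gradient of f: grad f(x) = Q x + c = (1, -2)
Constraint values g_i(x) = a_i^T x - b_i:
  g_1((3, 2)) = 0
  g_2((3, 2)) = -1
Stationarity residual: grad f(x) + sum_i lambda_i a_i = (-3, -2)
  -> stationarity FAILS
Primal feasibility (all g_i <= 0): OK
Dual feasibility (all lambda_i >= 0): OK
Complementary slackness (lambda_i * g_i(x) = 0 for all i): OK

Verdict: the first failing condition is stationarity -> stat.

stat


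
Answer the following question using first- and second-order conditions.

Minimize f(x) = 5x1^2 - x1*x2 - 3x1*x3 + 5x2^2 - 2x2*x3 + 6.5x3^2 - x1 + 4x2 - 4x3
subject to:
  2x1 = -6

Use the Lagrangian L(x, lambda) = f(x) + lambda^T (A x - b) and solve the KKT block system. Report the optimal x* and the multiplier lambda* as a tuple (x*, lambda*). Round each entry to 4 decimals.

Form the Lagrangian:
  L(x, lambda) = (1/2) x^T Q x + c^T x + lambda^T (A x - b)
Stationarity (grad_x L = 0): Q x + c + A^T lambda = 0.
Primal feasibility: A x = b.

This gives the KKT block system:
  [ Q   A^T ] [ x     ]   [-c ]
  [ A    0  ] [ lambda ] = [ b ]

Solving the linear system:
  x*      = (-3, -0.8016, -0.5079)
  lambda* = (14.3373)
  f(x*)   = 43.9246

x* = (-3, -0.8016, -0.5079), lambda* = (14.3373)


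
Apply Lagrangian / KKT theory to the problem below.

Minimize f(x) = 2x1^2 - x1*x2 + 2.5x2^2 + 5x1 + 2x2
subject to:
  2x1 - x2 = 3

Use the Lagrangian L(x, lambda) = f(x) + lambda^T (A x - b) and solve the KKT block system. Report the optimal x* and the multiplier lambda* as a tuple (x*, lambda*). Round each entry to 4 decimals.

Form the Lagrangian:
  L(x, lambda) = (1/2) x^T Q x + c^T x + lambda^T (A x - b)
Stationarity (grad_x L = 0): Q x + c + A^T lambda = 0.
Primal feasibility: A x = b.

This gives the KKT block system:
  [ Q   A^T ] [ x     ]   [-c ]
  [ A    0  ] [ lambda ] = [ b ]

Solving the linear system:
  x*      = (0.9, -1.2)
  lambda* = (-4.9)
  f(x*)   = 8.4

x* = (0.9, -1.2), lambda* = (-4.9)


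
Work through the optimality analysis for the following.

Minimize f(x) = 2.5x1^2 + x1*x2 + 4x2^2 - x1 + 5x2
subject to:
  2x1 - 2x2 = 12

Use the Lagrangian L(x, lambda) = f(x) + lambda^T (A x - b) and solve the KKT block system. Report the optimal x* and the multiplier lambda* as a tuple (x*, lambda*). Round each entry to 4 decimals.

Form the Lagrangian:
  L(x, lambda) = (1/2) x^T Q x + c^T x + lambda^T (A x - b)
Stationarity (grad_x L = 0): Q x + c + A^T lambda = 0.
Primal feasibility: A x = b.

This gives the KKT block system:
  [ Q   A^T ] [ x     ]   [-c ]
  [ A    0  ] [ lambda ] = [ b ]

Solving the linear system:
  x*      = (3.3333, -2.6667)
  lambda* = (-6.5)
  f(x*)   = 30.6667

x* = (3.3333, -2.6667), lambda* = (-6.5)


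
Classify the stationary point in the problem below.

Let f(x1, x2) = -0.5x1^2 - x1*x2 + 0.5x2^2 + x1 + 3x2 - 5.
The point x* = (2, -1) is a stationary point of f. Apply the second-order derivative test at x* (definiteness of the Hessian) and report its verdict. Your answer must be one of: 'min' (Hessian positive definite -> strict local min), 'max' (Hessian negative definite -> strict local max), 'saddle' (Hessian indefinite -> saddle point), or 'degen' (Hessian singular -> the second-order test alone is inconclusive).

Compute the Hessian H = grad^2 f:
  H = [[-1, -1], [-1, 1]]
Verify stationarity: grad f(x*) = H x* + g = (0, 0).
Eigenvalues of H: -1.4142, 1.4142.
Eigenvalues have mixed signs, so H is indefinite -> x* is a saddle point.

saddle


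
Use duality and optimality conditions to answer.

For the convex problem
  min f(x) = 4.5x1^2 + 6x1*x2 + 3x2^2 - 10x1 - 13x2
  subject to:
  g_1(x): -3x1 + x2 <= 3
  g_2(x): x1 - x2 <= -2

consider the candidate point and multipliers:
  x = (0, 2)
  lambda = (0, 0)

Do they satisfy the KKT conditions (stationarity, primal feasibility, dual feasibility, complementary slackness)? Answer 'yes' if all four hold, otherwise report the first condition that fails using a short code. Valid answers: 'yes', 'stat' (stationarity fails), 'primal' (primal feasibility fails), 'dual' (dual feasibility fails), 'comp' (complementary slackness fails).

Gradient of f: grad f(x) = Q x + c = (2, -1)
Constraint values g_i(x) = a_i^T x - b_i:
  g_1((0, 2)) = -1
  g_2((0, 2)) = 0
Stationarity residual: grad f(x) + sum_i lambda_i a_i = (2, -1)
  -> stationarity FAILS
Primal feasibility (all g_i <= 0): OK
Dual feasibility (all lambda_i >= 0): OK
Complementary slackness (lambda_i * g_i(x) = 0 for all i): OK

Verdict: the first failing condition is stationarity -> stat.

stat


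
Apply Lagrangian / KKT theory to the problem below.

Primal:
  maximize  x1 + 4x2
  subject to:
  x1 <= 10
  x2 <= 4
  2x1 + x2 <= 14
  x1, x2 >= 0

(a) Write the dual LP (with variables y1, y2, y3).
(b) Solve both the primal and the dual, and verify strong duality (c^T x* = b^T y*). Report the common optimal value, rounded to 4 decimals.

The standard primal-dual pair for 'max c^T x s.t. A x <= b, x >= 0' is:
  Dual:  min b^T y  s.t.  A^T y >= c,  y >= 0.

So the dual LP is:
  minimize  10y1 + 4y2 + 14y3
  subject to:
    y1 + 2y3 >= 1
    y2 + y3 >= 4
    y1, y2, y3 >= 0

Solving the primal: x* = (5, 4).
  primal value c^T x* = 21.
Solving the dual: y* = (0, 3.5, 0.5).
  dual value b^T y* = 21.
Strong duality: c^T x* = b^T y*. Confirmed.

21


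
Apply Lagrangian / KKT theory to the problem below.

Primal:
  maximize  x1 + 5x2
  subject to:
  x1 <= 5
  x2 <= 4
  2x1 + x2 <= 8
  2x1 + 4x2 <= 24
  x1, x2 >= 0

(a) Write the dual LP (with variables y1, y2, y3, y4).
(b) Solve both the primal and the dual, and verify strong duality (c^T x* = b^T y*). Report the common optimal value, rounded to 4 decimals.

The standard primal-dual pair for 'max c^T x s.t. A x <= b, x >= 0' is:
  Dual:  min b^T y  s.t.  A^T y >= c,  y >= 0.

So the dual LP is:
  minimize  5y1 + 4y2 + 8y3 + 24y4
  subject to:
    y1 + 2y3 + 2y4 >= 1
    y2 + y3 + 4y4 >= 5
    y1, y2, y3, y4 >= 0

Solving the primal: x* = (2, 4).
  primal value c^T x* = 22.
Solving the dual: y* = (0, 4.5, 0.5, 0).
  dual value b^T y* = 22.
Strong duality: c^T x* = b^T y*. Confirmed.

22


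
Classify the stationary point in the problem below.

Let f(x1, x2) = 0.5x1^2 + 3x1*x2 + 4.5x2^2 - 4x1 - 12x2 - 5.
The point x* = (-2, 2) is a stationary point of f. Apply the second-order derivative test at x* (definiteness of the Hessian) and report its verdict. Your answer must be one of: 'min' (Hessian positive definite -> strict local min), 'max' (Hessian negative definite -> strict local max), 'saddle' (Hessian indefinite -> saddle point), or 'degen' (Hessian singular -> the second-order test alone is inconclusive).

Compute the Hessian H = grad^2 f:
  H = [[1, 3], [3, 9]]
Verify stationarity: grad f(x*) = H x* + g = (0, 0).
Eigenvalues of H: 0, 10.
H has a zero eigenvalue (singular; positive semidefinite but not definite), so H is neither positive definite, negative definite, nor indefinite. The second-order test alone is inconclusive -> degen.
(Indeed, f is constant along the null direction of H through x*, so x* is not a strict local extremum.)

degen


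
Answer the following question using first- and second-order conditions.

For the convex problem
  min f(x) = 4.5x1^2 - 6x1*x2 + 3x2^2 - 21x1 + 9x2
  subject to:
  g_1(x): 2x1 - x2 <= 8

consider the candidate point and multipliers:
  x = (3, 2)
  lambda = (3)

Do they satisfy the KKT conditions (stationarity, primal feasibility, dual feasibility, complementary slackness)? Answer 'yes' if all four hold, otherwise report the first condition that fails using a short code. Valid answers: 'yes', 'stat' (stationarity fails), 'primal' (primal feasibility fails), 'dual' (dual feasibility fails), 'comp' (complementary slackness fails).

Gradient of f: grad f(x) = Q x + c = (-6, 3)
Constraint values g_i(x) = a_i^T x - b_i:
  g_1((3, 2)) = -4
Stationarity residual: grad f(x) + sum_i lambda_i a_i = (0, 0)
  -> stationarity OK
Primal feasibility (all g_i <= 0): OK
Dual feasibility (all lambda_i >= 0): OK
Complementary slackness (lambda_i * g_i(x) = 0 for all i): FAILS

Verdict: the first failing condition is complementary_slackness -> comp.

comp


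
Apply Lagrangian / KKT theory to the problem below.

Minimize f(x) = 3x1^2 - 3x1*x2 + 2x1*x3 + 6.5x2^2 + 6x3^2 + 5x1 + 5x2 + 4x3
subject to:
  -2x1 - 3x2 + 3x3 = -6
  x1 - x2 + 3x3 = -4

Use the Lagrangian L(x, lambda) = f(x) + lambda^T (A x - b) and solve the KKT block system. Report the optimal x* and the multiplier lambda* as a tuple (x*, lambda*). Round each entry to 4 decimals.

Form the Lagrangian:
  L(x, lambda) = (1/2) x^T Q x + c^T x + lambda^T (A x - b)
Stationarity (grad_x L = 0): Q x + c + A^T lambda = 0.
Primal feasibility: A x = b.

This gives the KKT block system:
  [ Q   A^T ] [ x     ]   [-c ]
  [ A    0  ] [ lambda ] = [ b ]

Solving the linear system:
  x*      = (0.4129, 0.3807, -1.344)
  lambda* = (2.4715, 1.2961)
  f(x*)   = 9.3026

x* = (0.4129, 0.3807, -1.344), lambda* = (2.4715, 1.2961)


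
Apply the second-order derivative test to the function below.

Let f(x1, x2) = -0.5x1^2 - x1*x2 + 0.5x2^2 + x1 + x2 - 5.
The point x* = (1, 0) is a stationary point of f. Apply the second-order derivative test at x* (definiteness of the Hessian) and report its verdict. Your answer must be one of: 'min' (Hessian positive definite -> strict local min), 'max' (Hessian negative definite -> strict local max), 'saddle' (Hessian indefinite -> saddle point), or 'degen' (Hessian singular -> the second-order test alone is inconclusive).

Compute the Hessian H = grad^2 f:
  H = [[-1, -1], [-1, 1]]
Verify stationarity: grad f(x*) = H x* + g = (0, 0).
Eigenvalues of H: -1.4142, 1.4142.
Eigenvalues have mixed signs, so H is indefinite -> x* is a saddle point.

saddle


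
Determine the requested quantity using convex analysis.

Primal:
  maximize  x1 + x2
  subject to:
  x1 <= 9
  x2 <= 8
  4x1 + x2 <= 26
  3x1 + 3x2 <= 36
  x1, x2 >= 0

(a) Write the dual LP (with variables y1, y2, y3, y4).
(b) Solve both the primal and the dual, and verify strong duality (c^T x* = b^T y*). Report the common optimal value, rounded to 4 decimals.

The standard primal-dual pair for 'max c^T x s.t. A x <= b, x >= 0' is:
  Dual:  min b^T y  s.t.  A^T y >= c,  y >= 0.

So the dual LP is:
  minimize  9y1 + 8y2 + 26y3 + 36y4
  subject to:
    y1 + 4y3 + 3y4 >= 1
    y2 + y3 + 3y4 >= 1
    y1, y2, y3, y4 >= 0

Solving the primal: x* = (4.6667, 7.3333).
  primal value c^T x* = 12.
Solving the dual: y* = (0, 0, 0, 0.3333).
  dual value b^T y* = 12.
Strong duality: c^T x* = b^T y*. Confirmed.

12


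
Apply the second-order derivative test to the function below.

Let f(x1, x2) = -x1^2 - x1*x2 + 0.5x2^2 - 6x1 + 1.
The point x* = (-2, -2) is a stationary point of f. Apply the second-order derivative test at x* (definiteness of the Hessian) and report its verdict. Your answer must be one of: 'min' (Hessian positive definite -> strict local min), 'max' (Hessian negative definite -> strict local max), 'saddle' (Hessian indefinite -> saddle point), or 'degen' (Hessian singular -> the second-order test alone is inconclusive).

Compute the Hessian H = grad^2 f:
  H = [[-2, -1], [-1, 1]]
Verify stationarity: grad f(x*) = H x* + g = (0, 0).
Eigenvalues of H: -2.3028, 1.3028.
Eigenvalues have mixed signs, so H is indefinite -> x* is a saddle point.

saddle


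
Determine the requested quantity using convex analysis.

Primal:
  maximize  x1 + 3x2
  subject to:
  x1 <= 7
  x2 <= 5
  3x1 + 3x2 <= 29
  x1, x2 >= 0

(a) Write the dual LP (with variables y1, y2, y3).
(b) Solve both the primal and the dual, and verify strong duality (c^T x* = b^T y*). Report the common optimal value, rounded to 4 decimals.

The standard primal-dual pair for 'max c^T x s.t. A x <= b, x >= 0' is:
  Dual:  min b^T y  s.t.  A^T y >= c,  y >= 0.

So the dual LP is:
  minimize  7y1 + 5y2 + 29y3
  subject to:
    y1 + 3y3 >= 1
    y2 + 3y3 >= 3
    y1, y2, y3 >= 0

Solving the primal: x* = (4.6667, 5).
  primal value c^T x* = 19.6667.
Solving the dual: y* = (0, 2, 0.3333).
  dual value b^T y* = 19.6667.
Strong duality: c^T x* = b^T y*. Confirmed.

19.6667


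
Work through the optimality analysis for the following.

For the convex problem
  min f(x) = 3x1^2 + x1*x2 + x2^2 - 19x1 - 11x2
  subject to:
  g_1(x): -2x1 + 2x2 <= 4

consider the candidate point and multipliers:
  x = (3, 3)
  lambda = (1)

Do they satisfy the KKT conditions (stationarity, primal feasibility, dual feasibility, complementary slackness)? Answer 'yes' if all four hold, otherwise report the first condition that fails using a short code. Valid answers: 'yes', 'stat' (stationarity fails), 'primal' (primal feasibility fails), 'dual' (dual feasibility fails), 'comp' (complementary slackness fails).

Gradient of f: grad f(x) = Q x + c = (2, -2)
Constraint values g_i(x) = a_i^T x - b_i:
  g_1((3, 3)) = -4
Stationarity residual: grad f(x) + sum_i lambda_i a_i = (0, 0)
  -> stationarity OK
Primal feasibility (all g_i <= 0): OK
Dual feasibility (all lambda_i >= 0): OK
Complementary slackness (lambda_i * g_i(x) = 0 for all i): FAILS

Verdict: the first failing condition is complementary_slackness -> comp.

comp


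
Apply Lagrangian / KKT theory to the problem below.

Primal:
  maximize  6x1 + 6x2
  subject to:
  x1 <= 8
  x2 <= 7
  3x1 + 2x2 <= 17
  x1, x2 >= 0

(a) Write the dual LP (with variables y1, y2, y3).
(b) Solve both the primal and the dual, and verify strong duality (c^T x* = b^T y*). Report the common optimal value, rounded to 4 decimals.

The standard primal-dual pair for 'max c^T x s.t. A x <= b, x >= 0' is:
  Dual:  min b^T y  s.t.  A^T y >= c,  y >= 0.

So the dual LP is:
  minimize  8y1 + 7y2 + 17y3
  subject to:
    y1 + 3y3 >= 6
    y2 + 2y3 >= 6
    y1, y2, y3 >= 0

Solving the primal: x* = (1, 7).
  primal value c^T x* = 48.
Solving the dual: y* = (0, 2, 2).
  dual value b^T y* = 48.
Strong duality: c^T x* = b^T y*. Confirmed.

48


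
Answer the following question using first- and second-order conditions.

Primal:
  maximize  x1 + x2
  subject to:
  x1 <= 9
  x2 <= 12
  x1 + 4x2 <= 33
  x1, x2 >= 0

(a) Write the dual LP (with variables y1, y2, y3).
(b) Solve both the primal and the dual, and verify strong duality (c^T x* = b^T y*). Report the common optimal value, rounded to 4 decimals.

The standard primal-dual pair for 'max c^T x s.t. A x <= b, x >= 0' is:
  Dual:  min b^T y  s.t.  A^T y >= c,  y >= 0.

So the dual LP is:
  minimize  9y1 + 12y2 + 33y3
  subject to:
    y1 + y3 >= 1
    y2 + 4y3 >= 1
    y1, y2, y3 >= 0

Solving the primal: x* = (9, 6).
  primal value c^T x* = 15.
Solving the dual: y* = (0.75, 0, 0.25).
  dual value b^T y* = 15.
Strong duality: c^T x* = b^T y*. Confirmed.

15


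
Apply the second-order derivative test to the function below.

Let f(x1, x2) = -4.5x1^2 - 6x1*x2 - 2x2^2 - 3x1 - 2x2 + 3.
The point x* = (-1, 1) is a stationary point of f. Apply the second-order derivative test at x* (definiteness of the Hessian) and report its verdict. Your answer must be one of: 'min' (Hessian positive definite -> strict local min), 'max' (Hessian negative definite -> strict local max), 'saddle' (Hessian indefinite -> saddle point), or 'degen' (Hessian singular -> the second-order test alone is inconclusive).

Compute the Hessian H = grad^2 f:
  H = [[-9, -6], [-6, -4]]
Verify stationarity: grad f(x*) = H x* + g = (0, 0).
Eigenvalues of H: -13, 0.
H has a zero eigenvalue (singular; negative semidefinite but not definite), so H is neither positive definite, negative definite, nor indefinite. The second-order test alone is inconclusive -> degen.
(Indeed, f is constant along the null direction of H through x*, so x* is not a strict local extremum.)

degen


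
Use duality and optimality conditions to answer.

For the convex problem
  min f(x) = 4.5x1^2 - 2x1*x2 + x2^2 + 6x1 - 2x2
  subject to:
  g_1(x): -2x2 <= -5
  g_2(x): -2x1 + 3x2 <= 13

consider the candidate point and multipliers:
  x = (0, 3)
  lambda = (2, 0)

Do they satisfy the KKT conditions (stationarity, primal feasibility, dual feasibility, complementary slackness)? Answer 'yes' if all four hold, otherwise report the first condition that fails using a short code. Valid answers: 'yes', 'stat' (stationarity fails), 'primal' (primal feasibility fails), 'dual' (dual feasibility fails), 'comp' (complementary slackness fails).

Gradient of f: grad f(x) = Q x + c = (0, 4)
Constraint values g_i(x) = a_i^T x - b_i:
  g_1((0, 3)) = -1
  g_2((0, 3)) = -4
Stationarity residual: grad f(x) + sum_i lambda_i a_i = (0, 0)
  -> stationarity OK
Primal feasibility (all g_i <= 0): OK
Dual feasibility (all lambda_i >= 0): OK
Complementary slackness (lambda_i * g_i(x) = 0 for all i): FAILS

Verdict: the first failing condition is complementary_slackness -> comp.

comp


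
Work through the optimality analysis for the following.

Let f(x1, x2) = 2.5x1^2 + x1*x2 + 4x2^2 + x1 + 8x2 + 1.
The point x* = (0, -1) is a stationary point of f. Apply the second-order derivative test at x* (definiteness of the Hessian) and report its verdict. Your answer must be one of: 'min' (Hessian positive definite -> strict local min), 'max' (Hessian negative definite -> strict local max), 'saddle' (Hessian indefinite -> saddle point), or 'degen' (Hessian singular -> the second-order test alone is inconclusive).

Compute the Hessian H = grad^2 f:
  H = [[5, 1], [1, 8]]
Verify stationarity: grad f(x*) = H x* + g = (0, 0).
Eigenvalues of H: 4.6972, 8.3028.
Both eigenvalues > 0, so H is positive definite -> x* is a strict local min.

min


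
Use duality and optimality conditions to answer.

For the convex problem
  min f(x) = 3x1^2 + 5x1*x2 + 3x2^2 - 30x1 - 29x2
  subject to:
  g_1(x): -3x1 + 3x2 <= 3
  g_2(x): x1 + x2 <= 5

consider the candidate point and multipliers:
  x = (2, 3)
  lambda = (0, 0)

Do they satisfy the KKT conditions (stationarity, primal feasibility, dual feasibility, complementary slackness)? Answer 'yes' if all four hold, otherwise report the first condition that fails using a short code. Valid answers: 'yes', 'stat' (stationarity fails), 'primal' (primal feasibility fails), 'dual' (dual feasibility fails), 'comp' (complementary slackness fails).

Gradient of f: grad f(x) = Q x + c = (-3, -1)
Constraint values g_i(x) = a_i^T x - b_i:
  g_1((2, 3)) = 0
  g_2((2, 3)) = 0
Stationarity residual: grad f(x) + sum_i lambda_i a_i = (-3, -1)
  -> stationarity FAILS
Primal feasibility (all g_i <= 0): OK
Dual feasibility (all lambda_i >= 0): OK
Complementary slackness (lambda_i * g_i(x) = 0 for all i): OK

Verdict: the first failing condition is stationarity -> stat.

stat


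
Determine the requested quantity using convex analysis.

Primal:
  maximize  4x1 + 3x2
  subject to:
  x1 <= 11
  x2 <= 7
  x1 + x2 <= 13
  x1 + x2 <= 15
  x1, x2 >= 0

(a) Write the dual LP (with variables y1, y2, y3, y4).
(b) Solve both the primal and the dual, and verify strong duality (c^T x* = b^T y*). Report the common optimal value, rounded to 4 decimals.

The standard primal-dual pair for 'max c^T x s.t. A x <= b, x >= 0' is:
  Dual:  min b^T y  s.t.  A^T y >= c,  y >= 0.

So the dual LP is:
  minimize  11y1 + 7y2 + 13y3 + 15y4
  subject to:
    y1 + y3 + y4 >= 4
    y2 + y3 + y4 >= 3
    y1, y2, y3, y4 >= 0

Solving the primal: x* = (11, 2).
  primal value c^T x* = 50.
Solving the dual: y* = (1, 0, 3, 0).
  dual value b^T y* = 50.
Strong duality: c^T x* = b^T y*. Confirmed.

50


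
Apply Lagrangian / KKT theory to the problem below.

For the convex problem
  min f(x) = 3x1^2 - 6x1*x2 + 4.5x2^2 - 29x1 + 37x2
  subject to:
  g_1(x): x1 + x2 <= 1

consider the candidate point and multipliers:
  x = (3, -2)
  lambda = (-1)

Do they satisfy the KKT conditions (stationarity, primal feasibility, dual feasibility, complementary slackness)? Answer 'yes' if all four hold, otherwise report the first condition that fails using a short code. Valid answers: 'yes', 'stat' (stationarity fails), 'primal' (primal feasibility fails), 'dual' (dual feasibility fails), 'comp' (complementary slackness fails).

Gradient of f: grad f(x) = Q x + c = (1, 1)
Constraint values g_i(x) = a_i^T x - b_i:
  g_1((3, -2)) = 0
Stationarity residual: grad f(x) + sum_i lambda_i a_i = (0, 0)
  -> stationarity OK
Primal feasibility (all g_i <= 0): OK
Dual feasibility (all lambda_i >= 0): FAILS
Complementary slackness (lambda_i * g_i(x) = 0 for all i): OK

Verdict: the first failing condition is dual_feasibility -> dual.

dual


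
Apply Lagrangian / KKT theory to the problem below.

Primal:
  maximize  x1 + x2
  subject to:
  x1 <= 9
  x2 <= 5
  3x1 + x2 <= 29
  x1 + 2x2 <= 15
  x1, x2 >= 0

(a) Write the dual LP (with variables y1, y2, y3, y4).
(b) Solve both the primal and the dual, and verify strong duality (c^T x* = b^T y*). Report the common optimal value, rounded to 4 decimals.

The standard primal-dual pair for 'max c^T x s.t. A x <= b, x >= 0' is:
  Dual:  min b^T y  s.t.  A^T y >= c,  y >= 0.

So the dual LP is:
  minimize  9y1 + 5y2 + 29y3 + 15y4
  subject to:
    y1 + 3y3 + y4 >= 1
    y2 + y3 + 2y4 >= 1
    y1, y2, y3, y4 >= 0

Solving the primal: x* = (8.6, 3.2).
  primal value c^T x* = 11.8.
Solving the dual: y* = (0, 0, 0.2, 0.4).
  dual value b^T y* = 11.8.
Strong duality: c^T x* = b^T y*. Confirmed.

11.8


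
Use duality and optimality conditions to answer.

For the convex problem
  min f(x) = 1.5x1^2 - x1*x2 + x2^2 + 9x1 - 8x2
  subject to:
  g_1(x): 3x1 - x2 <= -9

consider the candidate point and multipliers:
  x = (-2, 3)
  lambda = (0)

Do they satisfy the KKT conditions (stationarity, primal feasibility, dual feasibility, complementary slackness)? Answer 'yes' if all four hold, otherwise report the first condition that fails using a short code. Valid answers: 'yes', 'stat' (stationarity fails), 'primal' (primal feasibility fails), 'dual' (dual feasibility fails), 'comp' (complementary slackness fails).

Gradient of f: grad f(x) = Q x + c = (0, 0)
Constraint values g_i(x) = a_i^T x - b_i:
  g_1((-2, 3)) = 0
Stationarity residual: grad f(x) + sum_i lambda_i a_i = (0, 0)
  -> stationarity OK
Primal feasibility (all g_i <= 0): OK
Dual feasibility (all lambda_i >= 0): OK
Complementary slackness (lambda_i * g_i(x) = 0 for all i): OK

Verdict: yes, KKT holds.

yes


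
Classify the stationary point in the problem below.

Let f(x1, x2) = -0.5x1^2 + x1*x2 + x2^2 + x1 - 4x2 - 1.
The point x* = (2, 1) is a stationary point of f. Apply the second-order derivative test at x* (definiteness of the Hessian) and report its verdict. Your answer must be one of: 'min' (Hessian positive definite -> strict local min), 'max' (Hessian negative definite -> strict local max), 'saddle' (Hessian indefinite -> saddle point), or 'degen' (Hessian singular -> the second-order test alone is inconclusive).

Compute the Hessian H = grad^2 f:
  H = [[-1, 1], [1, 2]]
Verify stationarity: grad f(x*) = H x* + g = (0, 0).
Eigenvalues of H: -1.3028, 2.3028.
Eigenvalues have mixed signs, so H is indefinite -> x* is a saddle point.

saddle


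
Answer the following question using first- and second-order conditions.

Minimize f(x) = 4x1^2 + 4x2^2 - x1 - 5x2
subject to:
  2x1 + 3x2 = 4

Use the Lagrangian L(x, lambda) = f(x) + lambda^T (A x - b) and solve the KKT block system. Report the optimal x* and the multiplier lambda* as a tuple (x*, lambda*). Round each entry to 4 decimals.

Form the Lagrangian:
  L(x, lambda) = (1/2) x^T Q x + c^T x + lambda^T (A x - b)
Stationarity (grad_x L = 0): Q x + c + A^T lambda = 0.
Primal feasibility: A x = b.

This gives the KKT block system:
  [ Q   A^T ] [ x     ]   [-c ]
  [ A    0  ] [ lambda ] = [ b ]

Solving the linear system:
  x*      = (0.4135, 1.0577)
  lambda* = (-1.1538)
  f(x*)   = -0.5433

x* = (0.4135, 1.0577), lambda* = (-1.1538)


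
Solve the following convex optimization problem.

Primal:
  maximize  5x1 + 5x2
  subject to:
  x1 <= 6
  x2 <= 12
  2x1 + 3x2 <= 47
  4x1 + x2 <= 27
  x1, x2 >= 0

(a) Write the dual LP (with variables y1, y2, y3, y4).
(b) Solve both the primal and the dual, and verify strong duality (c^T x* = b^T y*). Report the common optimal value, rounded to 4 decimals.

The standard primal-dual pair for 'max c^T x s.t. A x <= b, x >= 0' is:
  Dual:  min b^T y  s.t.  A^T y >= c,  y >= 0.

So the dual LP is:
  minimize  6y1 + 12y2 + 47y3 + 27y4
  subject to:
    y1 + 2y3 + 4y4 >= 5
    y2 + 3y3 + y4 >= 5
    y1, y2, y3, y4 >= 0

Solving the primal: x* = (3.75, 12).
  primal value c^T x* = 78.75.
Solving the dual: y* = (0, 3.75, 0, 1.25).
  dual value b^T y* = 78.75.
Strong duality: c^T x* = b^T y*. Confirmed.

78.75


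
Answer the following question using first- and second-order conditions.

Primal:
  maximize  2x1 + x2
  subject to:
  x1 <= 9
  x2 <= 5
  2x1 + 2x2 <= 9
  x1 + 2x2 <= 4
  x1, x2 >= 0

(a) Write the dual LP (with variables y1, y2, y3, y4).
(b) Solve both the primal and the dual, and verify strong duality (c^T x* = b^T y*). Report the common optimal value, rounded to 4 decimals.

The standard primal-dual pair for 'max c^T x s.t. A x <= b, x >= 0' is:
  Dual:  min b^T y  s.t.  A^T y >= c,  y >= 0.

So the dual LP is:
  minimize  9y1 + 5y2 + 9y3 + 4y4
  subject to:
    y1 + 2y3 + y4 >= 2
    y2 + 2y3 + 2y4 >= 1
    y1, y2, y3, y4 >= 0

Solving the primal: x* = (4, 0).
  primal value c^T x* = 8.
Solving the dual: y* = (0, 0, 0, 2).
  dual value b^T y* = 8.
Strong duality: c^T x* = b^T y*. Confirmed.

8


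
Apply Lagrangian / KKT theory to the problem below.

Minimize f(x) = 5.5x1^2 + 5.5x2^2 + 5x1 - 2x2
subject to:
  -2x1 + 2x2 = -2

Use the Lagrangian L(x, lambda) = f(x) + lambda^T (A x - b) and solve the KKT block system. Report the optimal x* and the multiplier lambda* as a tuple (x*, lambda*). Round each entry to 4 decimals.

Form the Lagrangian:
  L(x, lambda) = (1/2) x^T Q x + c^T x + lambda^T (A x - b)
Stationarity (grad_x L = 0): Q x + c + A^T lambda = 0.
Primal feasibility: A x = b.

This gives the KKT block system:
  [ Q   A^T ] [ x     ]   [-c ]
  [ A    0  ] [ lambda ] = [ b ]

Solving the linear system:
  x*      = (0.3636, -0.6364)
  lambda* = (4.5)
  f(x*)   = 6.0455

x* = (0.3636, -0.6364), lambda* = (4.5)


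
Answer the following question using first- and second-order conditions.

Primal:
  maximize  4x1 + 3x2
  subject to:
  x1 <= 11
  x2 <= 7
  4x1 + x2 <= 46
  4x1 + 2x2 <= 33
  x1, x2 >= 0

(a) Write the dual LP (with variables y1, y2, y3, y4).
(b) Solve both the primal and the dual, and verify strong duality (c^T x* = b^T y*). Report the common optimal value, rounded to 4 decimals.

The standard primal-dual pair for 'max c^T x s.t. A x <= b, x >= 0' is:
  Dual:  min b^T y  s.t.  A^T y >= c,  y >= 0.

So the dual LP is:
  minimize  11y1 + 7y2 + 46y3 + 33y4
  subject to:
    y1 + 4y3 + 4y4 >= 4
    y2 + y3 + 2y4 >= 3
    y1, y2, y3, y4 >= 0

Solving the primal: x* = (4.75, 7).
  primal value c^T x* = 40.
Solving the dual: y* = (0, 1, 0, 1).
  dual value b^T y* = 40.
Strong duality: c^T x* = b^T y*. Confirmed.

40


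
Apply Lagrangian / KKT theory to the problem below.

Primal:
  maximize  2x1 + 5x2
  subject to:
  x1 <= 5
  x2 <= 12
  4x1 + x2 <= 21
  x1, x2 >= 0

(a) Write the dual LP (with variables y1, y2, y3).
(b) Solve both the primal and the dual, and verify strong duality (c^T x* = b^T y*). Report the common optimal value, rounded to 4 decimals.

The standard primal-dual pair for 'max c^T x s.t. A x <= b, x >= 0' is:
  Dual:  min b^T y  s.t.  A^T y >= c,  y >= 0.

So the dual LP is:
  minimize  5y1 + 12y2 + 21y3
  subject to:
    y1 + 4y3 >= 2
    y2 + y3 >= 5
    y1, y2, y3 >= 0

Solving the primal: x* = (2.25, 12).
  primal value c^T x* = 64.5.
Solving the dual: y* = (0, 4.5, 0.5).
  dual value b^T y* = 64.5.
Strong duality: c^T x* = b^T y*. Confirmed.

64.5


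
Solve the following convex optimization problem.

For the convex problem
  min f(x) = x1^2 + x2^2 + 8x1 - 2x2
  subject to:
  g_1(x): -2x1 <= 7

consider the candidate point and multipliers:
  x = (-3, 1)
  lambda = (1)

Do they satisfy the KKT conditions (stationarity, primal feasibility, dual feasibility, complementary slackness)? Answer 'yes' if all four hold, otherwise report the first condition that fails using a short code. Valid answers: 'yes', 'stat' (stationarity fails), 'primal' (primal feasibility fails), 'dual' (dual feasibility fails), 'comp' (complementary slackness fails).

Gradient of f: grad f(x) = Q x + c = (2, 0)
Constraint values g_i(x) = a_i^T x - b_i:
  g_1((-3, 1)) = -1
Stationarity residual: grad f(x) + sum_i lambda_i a_i = (0, 0)
  -> stationarity OK
Primal feasibility (all g_i <= 0): OK
Dual feasibility (all lambda_i >= 0): OK
Complementary slackness (lambda_i * g_i(x) = 0 for all i): FAILS

Verdict: the first failing condition is complementary_slackness -> comp.

comp


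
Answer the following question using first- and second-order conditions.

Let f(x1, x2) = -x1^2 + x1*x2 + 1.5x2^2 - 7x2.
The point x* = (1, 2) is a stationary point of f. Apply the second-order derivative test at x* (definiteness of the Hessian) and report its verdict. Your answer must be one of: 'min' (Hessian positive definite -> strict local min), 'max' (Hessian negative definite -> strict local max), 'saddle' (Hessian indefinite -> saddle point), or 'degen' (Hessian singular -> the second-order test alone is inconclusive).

Compute the Hessian H = grad^2 f:
  H = [[-2, 1], [1, 3]]
Verify stationarity: grad f(x*) = H x* + g = (0, 0).
Eigenvalues of H: -2.1926, 3.1926.
Eigenvalues have mixed signs, so H is indefinite -> x* is a saddle point.

saddle


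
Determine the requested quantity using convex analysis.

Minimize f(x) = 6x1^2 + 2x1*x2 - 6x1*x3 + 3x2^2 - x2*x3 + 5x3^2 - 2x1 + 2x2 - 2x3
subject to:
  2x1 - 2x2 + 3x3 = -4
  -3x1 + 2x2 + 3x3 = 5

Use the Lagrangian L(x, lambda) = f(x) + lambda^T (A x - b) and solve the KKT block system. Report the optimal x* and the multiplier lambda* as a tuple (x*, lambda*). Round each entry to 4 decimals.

Form the Lagrangian:
  L(x, lambda) = (1/2) x^T Q x + c^T x + lambda^T (A x - b)
Stationarity (grad_x L = 0): Q x + c + A^T lambda = 0.
Primal feasibility: A x = b.

This gives the KKT block system:
  [ Q   A^T ] [ x     ]   [-c ]
  [ A    0  ] [ lambda ] = [ b ]

Solving the linear system:
  x*      = (-0.835, 1.2063, 0.0275)
  lambda* = (1.5387, -2.2315)
  f(x*)   = 10.6699

x* = (-0.835, 1.2063, 0.0275), lambda* = (1.5387, -2.2315)


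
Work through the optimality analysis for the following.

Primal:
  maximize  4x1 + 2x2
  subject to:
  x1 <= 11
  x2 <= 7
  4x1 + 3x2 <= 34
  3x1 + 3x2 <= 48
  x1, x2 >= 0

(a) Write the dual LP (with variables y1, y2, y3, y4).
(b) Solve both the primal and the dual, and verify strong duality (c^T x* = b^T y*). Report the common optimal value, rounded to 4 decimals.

The standard primal-dual pair for 'max c^T x s.t. A x <= b, x >= 0' is:
  Dual:  min b^T y  s.t.  A^T y >= c,  y >= 0.

So the dual LP is:
  minimize  11y1 + 7y2 + 34y3 + 48y4
  subject to:
    y1 + 4y3 + 3y4 >= 4
    y2 + 3y3 + 3y4 >= 2
    y1, y2, y3, y4 >= 0

Solving the primal: x* = (8.5, 0).
  primal value c^T x* = 34.
Solving the dual: y* = (0, 0, 1, 0).
  dual value b^T y* = 34.
Strong duality: c^T x* = b^T y*. Confirmed.

34


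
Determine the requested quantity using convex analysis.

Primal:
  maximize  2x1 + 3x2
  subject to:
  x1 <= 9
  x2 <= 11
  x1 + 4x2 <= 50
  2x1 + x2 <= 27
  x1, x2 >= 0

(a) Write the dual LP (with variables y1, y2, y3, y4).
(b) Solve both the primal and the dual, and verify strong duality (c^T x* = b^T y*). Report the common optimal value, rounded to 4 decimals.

The standard primal-dual pair for 'max c^T x s.t. A x <= b, x >= 0' is:
  Dual:  min b^T y  s.t.  A^T y >= c,  y >= 0.

So the dual LP is:
  minimize  9y1 + 11y2 + 50y3 + 27y4
  subject to:
    y1 + y3 + 2y4 >= 2
    y2 + 4y3 + y4 >= 3
    y1, y2, y3, y4 >= 0

Solving the primal: x* = (8.2857, 10.4286).
  primal value c^T x* = 47.8571.
Solving the dual: y* = (0, 0, 0.5714, 0.7143).
  dual value b^T y* = 47.8571.
Strong duality: c^T x* = b^T y*. Confirmed.

47.8571


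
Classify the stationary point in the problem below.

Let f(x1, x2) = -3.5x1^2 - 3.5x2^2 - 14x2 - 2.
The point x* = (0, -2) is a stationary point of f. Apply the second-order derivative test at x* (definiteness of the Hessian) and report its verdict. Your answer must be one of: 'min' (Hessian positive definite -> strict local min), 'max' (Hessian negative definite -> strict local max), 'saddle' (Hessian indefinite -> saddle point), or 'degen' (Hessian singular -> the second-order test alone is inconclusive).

Compute the Hessian H = grad^2 f:
  H = [[-7, 0], [0, -7]]
Verify stationarity: grad f(x*) = H x* + g = (0, 0).
Eigenvalues of H: -7, -7.
Both eigenvalues < 0, so H is negative definite -> x* is a strict local max.

max


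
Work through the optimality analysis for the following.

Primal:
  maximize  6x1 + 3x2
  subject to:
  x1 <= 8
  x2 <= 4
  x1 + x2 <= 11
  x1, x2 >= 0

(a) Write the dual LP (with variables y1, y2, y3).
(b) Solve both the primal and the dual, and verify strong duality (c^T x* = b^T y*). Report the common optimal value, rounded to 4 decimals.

The standard primal-dual pair for 'max c^T x s.t. A x <= b, x >= 0' is:
  Dual:  min b^T y  s.t.  A^T y >= c,  y >= 0.

So the dual LP is:
  minimize  8y1 + 4y2 + 11y3
  subject to:
    y1 + y3 >= 6
    y2 + y3 >= 3
    y1, y2, y3 >= 0

Solving the primal: x* = (8, 3).
  primal value c^T x* = 57.
Solving the dual: y* = (3, 0, 3).
  dual value b^T y* = 57.
Strong duality: c^T x* = b^T y*. Confirmed.

57


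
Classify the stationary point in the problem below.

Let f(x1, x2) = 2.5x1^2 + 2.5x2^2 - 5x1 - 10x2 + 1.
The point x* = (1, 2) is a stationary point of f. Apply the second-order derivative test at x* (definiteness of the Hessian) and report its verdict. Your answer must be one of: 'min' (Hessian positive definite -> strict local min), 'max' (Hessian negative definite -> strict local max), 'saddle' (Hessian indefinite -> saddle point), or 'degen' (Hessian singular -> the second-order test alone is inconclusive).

Compute the Hessian H = grad^2 f:
  H = [[5, 0], [0, 5]]
Verify stationarity: grad f(x*) = H x* + g = (0, 0).
Eigenvalues of H: 5, 5.
Both eigenvalues > 0, so H is positive definite -> x* is a strict local min.

min


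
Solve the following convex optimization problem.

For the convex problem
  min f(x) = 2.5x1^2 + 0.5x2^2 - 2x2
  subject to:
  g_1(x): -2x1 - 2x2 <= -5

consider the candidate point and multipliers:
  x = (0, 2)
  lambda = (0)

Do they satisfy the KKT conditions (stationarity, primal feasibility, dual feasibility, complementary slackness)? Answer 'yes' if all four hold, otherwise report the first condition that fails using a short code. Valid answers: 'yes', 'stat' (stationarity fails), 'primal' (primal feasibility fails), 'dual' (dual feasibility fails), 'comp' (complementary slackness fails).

Gradient of f: grad f(x) = Q x + c = (0, 0)
Constraint values g_i(x) = a_i^T x - b_i:
  g_1((0, 2)) = 1
Stationarity residual: grad f(x) + sum_i lambda_i a_i = (0, 0)
  -> stationarity OK
Primal feasibility (all g_i <= 0): FAILS
Dual feasibility (all lambda_i >= 0): OK
Complementary slackness (lambda_i * g_i(x) = 0 for all i): OK

Verdict: the first failing condition is primal_feasibility -> primal.

primal


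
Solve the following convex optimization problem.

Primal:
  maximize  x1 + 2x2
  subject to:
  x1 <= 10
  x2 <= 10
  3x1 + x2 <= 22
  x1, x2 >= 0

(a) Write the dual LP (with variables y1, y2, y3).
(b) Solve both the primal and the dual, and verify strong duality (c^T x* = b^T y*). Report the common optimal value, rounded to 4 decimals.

The standard primal-dual pair for 'max c^T x s.t. A x <= b, x >= 0' is:
  Dual:  min b^T y  s.t.  A^T y >= c,  y >= 0.

So the dual LP is:
  minimize  10y1 + 10y2 + 22y3
  subject to:
    y1 + 3y3 >= 1
    y2 + y3 >= 2
    y1, y2, y3 >= 0

Solving the primal: x* = (4, 10).
  primal value c^T x* = 24.
Solving the dual: y* = (0, 1.6667, 0.3333).
  dual value b^T y* = 24.
Strong duality: c^T x* = b^T y*. Confirmed.

24


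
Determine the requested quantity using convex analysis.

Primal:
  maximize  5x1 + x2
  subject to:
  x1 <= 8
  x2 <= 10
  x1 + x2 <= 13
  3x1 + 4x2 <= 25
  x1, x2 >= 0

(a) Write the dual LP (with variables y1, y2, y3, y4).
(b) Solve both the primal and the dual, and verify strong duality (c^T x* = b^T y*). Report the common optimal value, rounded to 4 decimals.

The standard primal-dual pair for 'max c^T x s.t. A x <= b, x >= 0' is:
  Dual:  min b^T y  s.t.  A^T y >= c,  y >= 0.

So the dual LP is:
  minimize  8y1 + 10y2 + 13y3 + 25y4
  subject to:
    y1 + y3 + 3y4 >= 5
    y2 + y3 + 4y4 >= 1
    y1, y2, y3, y4 >= 0

Solving the primal: x* = (8, 0.25).
  primal value c^T x* = 40.25.
Solving the dual: y* = (4.25, 0, 0, 0.25).
  dual value b^T y* = 40.25.
Strong duality: c^T x* = b^T y*. Confirmed.

40.25


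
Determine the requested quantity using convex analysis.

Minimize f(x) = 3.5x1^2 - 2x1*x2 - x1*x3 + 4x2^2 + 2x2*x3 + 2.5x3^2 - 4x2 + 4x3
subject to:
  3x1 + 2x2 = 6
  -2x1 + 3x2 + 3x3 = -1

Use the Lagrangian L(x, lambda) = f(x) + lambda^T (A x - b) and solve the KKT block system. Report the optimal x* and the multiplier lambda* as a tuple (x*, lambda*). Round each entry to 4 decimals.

Form the Lagrangian:
  L(x, lambda) = (1/2) x^T Q x + c^T x + lambda^T (A x - b)
Stationarity (grad_x L = 0): Q x + c + A^T lambda = 0.
Primal feasibility: A x = b.

This gives the KKT block system:
  [ Q   A^T ] [ x     ]   [-c ]
  [ A    0  ] [ lambda ] = [ b ]

Solving the linear system:
  x*      = (0.9993, 1.5011, -1.1683)
  lambda* = (-1.7562, -0.0539)
  f(x*)   = -0.0972

x* = (0.9993, 1.5011, -1.1683), lambda* = (-1.7562, -0.0539)


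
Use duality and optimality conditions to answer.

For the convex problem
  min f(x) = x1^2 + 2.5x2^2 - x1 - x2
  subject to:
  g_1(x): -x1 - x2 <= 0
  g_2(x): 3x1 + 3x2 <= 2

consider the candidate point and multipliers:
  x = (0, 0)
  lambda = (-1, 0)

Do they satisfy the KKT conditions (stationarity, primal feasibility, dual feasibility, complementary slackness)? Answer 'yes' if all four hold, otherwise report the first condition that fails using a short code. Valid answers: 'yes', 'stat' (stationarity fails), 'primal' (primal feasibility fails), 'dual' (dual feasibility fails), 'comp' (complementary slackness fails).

Gradient of f: grad f(x) = Q x + c = (-1, -1)
Constraint values g_i(x) = a_i^T x - b_i:
  g_1((0, 0)) = 0
  g_2((0, 0)) = -2
Stationarity residual: grad f(x) + sum_i lambda_i a_i = (0, 0)
  -> stationarity OK
Primal feasibility (all g_i <= 0): OK
Dual feasibility (all lambda_i >= 0): FAILS
Complementary slackness (lambda_i * g_i(x) = 0 for all i): OK

Verdict: the first failing condition is dual_feasibility -> dual.

dual
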